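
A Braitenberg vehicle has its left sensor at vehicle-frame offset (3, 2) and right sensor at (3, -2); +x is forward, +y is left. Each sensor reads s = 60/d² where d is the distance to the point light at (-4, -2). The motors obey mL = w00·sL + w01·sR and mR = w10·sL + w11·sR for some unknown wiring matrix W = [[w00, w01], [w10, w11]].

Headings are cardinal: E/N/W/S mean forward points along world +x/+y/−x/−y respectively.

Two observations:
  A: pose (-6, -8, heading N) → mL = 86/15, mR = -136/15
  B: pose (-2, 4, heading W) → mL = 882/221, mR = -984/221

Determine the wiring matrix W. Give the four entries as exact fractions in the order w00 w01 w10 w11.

obs A: pose=(-6,-8,N) → sL=12/5, sR=20/3, mL=86/15, mR=-136/15
obs B: pose=(-2,4,W) → sL=60/17, sR=12/13, mL=882/221, mR=-984/221
sensor matrix S = [[12/5, 20/3], [60/17, 12/13]]; det S = -23552/1105
solve [mL_A; mL_B] = S·[w00; w01] and [mR_A; mR_B] = S·[w10; w11]:
  w00 = 1, w01 = 1/2, w10 = -1, w11 = -1

1 1/2 -1 -1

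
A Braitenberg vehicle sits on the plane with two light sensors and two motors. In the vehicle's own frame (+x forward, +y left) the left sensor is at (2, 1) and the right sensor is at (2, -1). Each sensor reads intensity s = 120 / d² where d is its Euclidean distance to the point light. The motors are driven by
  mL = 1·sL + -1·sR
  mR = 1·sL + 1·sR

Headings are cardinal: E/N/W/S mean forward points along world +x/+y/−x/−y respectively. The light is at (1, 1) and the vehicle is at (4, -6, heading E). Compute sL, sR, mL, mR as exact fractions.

left sensor world pos  = (6, -5); dL² = 61
right sensor world pos = (6, -7); dR² = 89
sL = 120/61 = 120/61
sR = 120/89 = 120/89
mL = 1·sL + -1·sR = 3360/5429
mR = 1·sL + 1·sR = 18000/5429

120/61 120/89 3360/5429 18000/5429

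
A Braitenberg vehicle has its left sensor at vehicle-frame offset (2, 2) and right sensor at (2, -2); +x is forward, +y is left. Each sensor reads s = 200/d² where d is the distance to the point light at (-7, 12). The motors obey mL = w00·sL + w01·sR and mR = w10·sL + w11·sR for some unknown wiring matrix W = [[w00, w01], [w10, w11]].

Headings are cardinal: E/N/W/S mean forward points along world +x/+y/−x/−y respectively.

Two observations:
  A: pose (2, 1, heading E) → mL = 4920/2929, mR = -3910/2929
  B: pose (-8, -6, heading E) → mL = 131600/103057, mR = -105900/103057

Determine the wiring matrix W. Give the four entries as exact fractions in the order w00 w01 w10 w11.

obs A: pose=(2,1,E) → sL=100/101, sR=20/29, mL=4920/2929, mR=-3910/2929
obs B: pose=(-8,-6,E) → sL=200/257, sR=200/401, mL=131600/103057, mR=-105900/103057
sensor matrix S = [[100/101, 20/29], [200/257, 200/401]]; det S = -12944000/301853953
solve [mL_A; mL_B] = S·[w00; w01] and [mR_A; mR_B] = S·[w10; w11]:
  w00 = 1, w01 = 1, w10 = -1, w11 = -1/2

1 1 -1 -1/2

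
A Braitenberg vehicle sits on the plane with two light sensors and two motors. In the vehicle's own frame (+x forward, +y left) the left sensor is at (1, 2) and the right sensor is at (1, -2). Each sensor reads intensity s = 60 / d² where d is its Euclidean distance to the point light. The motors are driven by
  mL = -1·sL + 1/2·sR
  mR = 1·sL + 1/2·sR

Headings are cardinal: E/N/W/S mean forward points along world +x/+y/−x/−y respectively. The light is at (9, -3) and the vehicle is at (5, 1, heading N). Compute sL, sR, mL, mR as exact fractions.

left sensor world pos  = (3, 2); dL² = 61
right sensor world pos = (7, 2); dR² = 29
sL = 60/61 = 60/61
sR = 60/29 = 60/29
mL = -1·sL + 1/2·sR = 90/1769
mR = 1·sL + 1/2·sR = 3570/1769

60/61 60/29 90/1769 3570/1769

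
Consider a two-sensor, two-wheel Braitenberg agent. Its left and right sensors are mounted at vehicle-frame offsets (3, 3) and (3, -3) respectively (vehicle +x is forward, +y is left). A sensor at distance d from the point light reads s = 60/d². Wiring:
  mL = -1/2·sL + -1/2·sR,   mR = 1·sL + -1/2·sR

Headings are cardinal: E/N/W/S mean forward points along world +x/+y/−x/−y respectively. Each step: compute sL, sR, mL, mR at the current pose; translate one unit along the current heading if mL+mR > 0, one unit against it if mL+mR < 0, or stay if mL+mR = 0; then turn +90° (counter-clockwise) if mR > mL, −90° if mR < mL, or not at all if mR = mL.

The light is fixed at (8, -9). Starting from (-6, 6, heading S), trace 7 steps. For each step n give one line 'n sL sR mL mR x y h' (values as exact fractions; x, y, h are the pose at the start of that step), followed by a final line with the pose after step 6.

n=0: pose=(-6,6,S); sL=12/53, sR=60/433; mL=-4188/22949, mR=3606/22949; mL+mR=-582/22949 → advance -1; mR−mL=18/53 → turn +1·90°
n=1: pose=(-6,7,E); sL=30/241, sR=6/29; mL=-1158/6989, mR=147/6989; mL+mR=-1011/6989 → advance -1; mR−mL=45/241 → turn +1·90°
n=2: pose=(-7,7,N); sL=12/137, sR=12/101; mL=-1428/13837, mR=390/13837; mL+mR=-1038/13837 → advance -1; mR−mL=18/137 → turn +1·90°
n=3: pose=(-7,6,W); sL=5/39, sR=5/54; mL=-155/1404, mR=115/1404; mL+mR=-10/351 → advance -1; mR−mL=5/26 → turn +1·90°
n=4: pose=(-6,6,S); sL=12/53, sR=60/433; mL=-4188/22949, mR=3606/22949; mL+mR=-582/22949 → advance -1; mR−mL=18/53 → turn +1·90°
n=5: pose=(-6,7,E); sL=30/241, sR=6/29; mL=-1158/6989, mR=147/6989; mL+mR=-1011/6989 → advance -1; mR−mL=45/241 → turn +1·90°
n=6: pose=(-7,7,N); sL=12/137, sR=12/101; mL=-1428/13837, mR=390/13837; mL+mR=-1038/13837 → advance -1; mR−mL=18/137 → turn +1·90°

0 12/53 60/433 -4188/22949 3606/22949 -6 6 S
1 30/241 6/29 -1158/6989 147/6989 -6 7 E
2 12/137 12/101 -1428/13837 390/13837 -7 7 N
3 5/39 5/54 -155/1404 115/1404 -7 6 W
4 12/53 60/433 -4188/22949 3606/22949 -6 6 S
5 30/241 6/29 -1158/6989 147/6989 -6 7 E
6 12/137 12/101 -1428/13837 390/13837 -7 7 N
final -7 6 W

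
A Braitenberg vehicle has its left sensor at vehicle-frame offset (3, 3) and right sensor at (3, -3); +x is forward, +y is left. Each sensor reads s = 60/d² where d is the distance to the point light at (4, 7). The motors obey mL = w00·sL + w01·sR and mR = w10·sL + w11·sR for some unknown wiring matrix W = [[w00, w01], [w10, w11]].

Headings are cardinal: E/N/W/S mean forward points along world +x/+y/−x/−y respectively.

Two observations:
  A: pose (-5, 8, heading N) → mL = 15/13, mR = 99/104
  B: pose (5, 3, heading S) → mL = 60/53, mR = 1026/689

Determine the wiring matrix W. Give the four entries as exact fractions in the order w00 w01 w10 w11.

obs A: pose=(-5,8,N) → sL=3/8, sR=15/13, mL=15/13, mR=99/104
obs B: pose=(5,3,S) → sL=12/13, sR=60/53, mL=60/53, mR=1026/689
sensor matrix S = [[3/8, 15/13], [12/13, 60/53]]; det S = -11475/17914
solve [mL_A; mL_B] = S·[w00; w01] and [mR_A; mR_B] = S·[w10; w11]:
  w00 = 0, w01 = 1, w10 = 1, w11 = 1/2

0 1 1 1/2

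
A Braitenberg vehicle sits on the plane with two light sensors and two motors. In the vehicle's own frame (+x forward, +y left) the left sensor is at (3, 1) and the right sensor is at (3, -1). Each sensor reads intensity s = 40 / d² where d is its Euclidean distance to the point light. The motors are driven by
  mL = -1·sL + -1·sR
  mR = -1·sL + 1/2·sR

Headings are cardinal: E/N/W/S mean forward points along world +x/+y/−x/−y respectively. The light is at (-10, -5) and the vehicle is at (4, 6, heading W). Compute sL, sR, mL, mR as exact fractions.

left sensor world pos  = (1, 5); dL² = 221
right sensor world pos = (1, 7); dR² = 265
sL = 40/221 = 40/221
sR = 40/265 = 8/53
mL = -1·sL + -1·sR = -3888/11713
mR = -1·sL + 1/2·sR = -1236/11713

40/221 8/53 -3888/11713 -1236/11713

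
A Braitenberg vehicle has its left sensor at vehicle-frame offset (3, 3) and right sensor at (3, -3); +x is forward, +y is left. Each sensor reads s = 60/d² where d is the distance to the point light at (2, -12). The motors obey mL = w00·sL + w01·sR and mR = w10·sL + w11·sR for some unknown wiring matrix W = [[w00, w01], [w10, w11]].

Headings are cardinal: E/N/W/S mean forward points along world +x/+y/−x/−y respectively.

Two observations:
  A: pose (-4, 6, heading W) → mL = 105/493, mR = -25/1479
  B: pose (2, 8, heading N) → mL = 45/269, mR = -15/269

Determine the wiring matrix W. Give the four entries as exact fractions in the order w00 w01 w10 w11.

1/2 1 1/2 -1

obs A: pose=(-4,6,W) → sL=10/51, sR=10/87, mL=105/493, mR=-25/1479
obs B: pose=(2,8,N) → sL=30/269, sR=30/269, mL=45/269, mR=-15/269
sensor matrix S = [[10/51, 10/87], [30/269, 30/269]]; det S = 1200/132617
solve [mL_A; mL_B] = S·[w00; w01] and [mR_A; mR_B] = S·[w10; w11]:
  w00 = 1/2, w01 = 1, w10 = 1/2, w11 = -1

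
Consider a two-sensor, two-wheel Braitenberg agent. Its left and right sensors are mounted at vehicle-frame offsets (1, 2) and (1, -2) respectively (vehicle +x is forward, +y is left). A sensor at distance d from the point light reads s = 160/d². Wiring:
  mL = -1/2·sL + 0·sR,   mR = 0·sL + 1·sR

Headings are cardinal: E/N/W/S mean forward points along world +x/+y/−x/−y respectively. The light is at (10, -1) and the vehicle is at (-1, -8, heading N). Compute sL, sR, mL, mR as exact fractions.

32/41 160/117 -16/41 160/117

left sensor world pos  = (-3, -7); dL² = 205
right sensor world pos = (1, -7); dR² = 117
sL = 160/205 = 32/41
sR = 160/117 = 160/117
mL = -1/2·sL + 0·sR = -16/41
mR = 0·sL + 1·sR = 160/117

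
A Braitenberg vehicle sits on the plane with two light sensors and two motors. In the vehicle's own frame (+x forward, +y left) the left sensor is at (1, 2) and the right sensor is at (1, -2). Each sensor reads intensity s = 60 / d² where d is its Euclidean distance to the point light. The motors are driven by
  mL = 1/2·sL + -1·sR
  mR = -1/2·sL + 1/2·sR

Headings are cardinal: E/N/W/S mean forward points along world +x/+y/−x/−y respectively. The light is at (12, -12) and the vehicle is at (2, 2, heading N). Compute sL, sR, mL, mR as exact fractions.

left sensor world pos  = (0, 3); dL² = 369
right sensor world pos = (4, 3); dR² = 289
sL = 60/369 = 20/123
sR = 60/289 = 60/289
mL = 1/2·sL + -1·sR = -4490/35547
mR = -1/2·sL + 1/2·sR = 800/35547

20/123 60/289 -4490/35547 800/35547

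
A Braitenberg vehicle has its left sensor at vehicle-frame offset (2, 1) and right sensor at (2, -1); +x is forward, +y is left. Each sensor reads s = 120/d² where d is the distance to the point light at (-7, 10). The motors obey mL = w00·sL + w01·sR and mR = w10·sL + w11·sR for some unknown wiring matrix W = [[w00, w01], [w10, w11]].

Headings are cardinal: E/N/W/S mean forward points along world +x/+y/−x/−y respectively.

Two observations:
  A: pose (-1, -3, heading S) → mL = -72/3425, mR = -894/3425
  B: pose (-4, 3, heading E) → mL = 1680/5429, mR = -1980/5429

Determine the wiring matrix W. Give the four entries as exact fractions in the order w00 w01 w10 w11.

1/2 -1/2 1/2 -1

obs A: pose=(-1,-3,S) → sL=60/137, sR=12/25, mL=-72/3425, mR=-894/3425
obs B: pose=(-4,3,E) → sL=120/61, sR=120/89, mL=1680/5429, mR=-1980/5429
sensor matrix S = [[60/137, 12/25], [120/61, 120/89]]; det S = -1315584/3718865
solve [mL_A; mL_B] = S·[w00; w01] and [mR_A; mR_B] = S·[w10; w11]:
  w00 = 1/2, w01 = -1/2, w10 = 1/2, w11 = -1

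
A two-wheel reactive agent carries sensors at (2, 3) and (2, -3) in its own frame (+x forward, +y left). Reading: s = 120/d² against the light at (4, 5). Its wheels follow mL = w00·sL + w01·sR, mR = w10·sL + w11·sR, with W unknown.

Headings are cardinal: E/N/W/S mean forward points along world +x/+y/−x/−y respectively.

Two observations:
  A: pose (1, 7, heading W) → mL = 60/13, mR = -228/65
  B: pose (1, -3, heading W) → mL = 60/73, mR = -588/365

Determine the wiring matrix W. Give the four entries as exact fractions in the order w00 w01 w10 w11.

obs A: pose=(1,7,W) → sL=60/13, sR=12/5, mL=60/13, mR=-228/65
obs B: pose=(1,-3,W) → sL=60/73, sR=12/5, mL=60/73, mR=-588/365
sensor matrix S = [[60/13, 12/5], [60/73, 12/5]]; det S = 8640/949
solve [mL_A; mL_B] = S·[w00; w01] and [mR_A; mR_B] = S·[w10; w11]:
  w00 = 1, w01 = 0, w10 = -1/2, w11 = -1/2

1 0 -1/2 -1/2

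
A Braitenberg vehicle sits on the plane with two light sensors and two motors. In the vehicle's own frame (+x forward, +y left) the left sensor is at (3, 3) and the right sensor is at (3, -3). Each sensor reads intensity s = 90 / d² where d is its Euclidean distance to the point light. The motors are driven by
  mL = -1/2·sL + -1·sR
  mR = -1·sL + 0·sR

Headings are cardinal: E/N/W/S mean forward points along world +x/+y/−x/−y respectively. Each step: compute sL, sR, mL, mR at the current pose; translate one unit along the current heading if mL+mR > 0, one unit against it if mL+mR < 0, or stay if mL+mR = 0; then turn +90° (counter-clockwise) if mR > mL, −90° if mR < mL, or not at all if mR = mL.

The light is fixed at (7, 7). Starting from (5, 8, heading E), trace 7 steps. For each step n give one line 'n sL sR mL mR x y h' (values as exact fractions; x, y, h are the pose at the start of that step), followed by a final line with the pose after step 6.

0 90/17 18 -351/17 -90/17 5 8 E
1 45/26 45/8 -675/104 -45/26 4 8 N
2 2 2 -3 -2 4 7 W
3 9 45/17 -243/34 -9 5 7 S
4 90/29 90/41 -4455/1189 -90/29 5 8 W
5 45/4 9/2 -81/8 -45/4 6 8 S
6 90/17 90/41 -3375/697 -90/17 6 9 W
final 7 9 N

n=0: pose=(5,8,E); sL=90/17, sR=18; mL=-351/17, mR=-90/17; mL+mR=-441/17 → advance -1; mR−mL=261/17 → turn +1·90°
n=1: pose=(4,8,N); sL=45/26, sR=45/8; mL=-675/104, mR=-45/26; mL+mR=-855/104 → advance -1; mR−mL=495/104 → turn +1·90°
n=2: pose=(4,7,W); sL=2, sR=2; mL=-3, mR=-2; mL+mR=-5 → advance -1; mR−mL=1 → turn +1·90°
n=3: pose=(5,7,S); sL=9, sR=45/17; mL=-243/34, mR=-9; mL+mR=-549/34 → advance -1; mR−mL=-63/34 → turn -1·90°
n=4: pose=(5,8,W); sL=90/29, sR=90/41; mL=-4455/1189, mR=-90/29; mL+mR=-8145/1189 → advance -1; mR−mL=765/1189 → turn +1·90°
n=5: pose=(6,8,S); sL=45/4, sR=9/2; mL=-81/8, mR=-45/4; mL+mR=-171/8 → advance -1; mR−mL=-9/8 → turn -1·90°
n=6: pose=(6,9,W); sL=90/17, sR=90/41; mL=-3375/697, mR=-90/17; mL+mR=-7065/697 → advance -1; mR−mL=-315/697 → turn -1·90°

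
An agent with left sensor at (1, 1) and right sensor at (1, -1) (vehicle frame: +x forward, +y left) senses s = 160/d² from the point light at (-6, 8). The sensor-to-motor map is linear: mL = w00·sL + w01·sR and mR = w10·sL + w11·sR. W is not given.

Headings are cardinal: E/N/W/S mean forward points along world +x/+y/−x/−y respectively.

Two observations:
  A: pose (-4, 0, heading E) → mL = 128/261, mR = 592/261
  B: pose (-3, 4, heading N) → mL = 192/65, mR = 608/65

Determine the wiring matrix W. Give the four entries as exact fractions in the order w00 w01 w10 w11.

1/2 -1/2 1/2 1/2

obs A: pose=(-4,0,E) → sL=80/29, sR=16/9, mL=128/261, mR=592/261
obs B: pose=(-3,4,N) → sL=160/13, sR=32/5, mL=192/65, mR=608/65
sensor matrix S = [[80/29, 16/9], [160/13, 32/5]]; det S = -14336/3393
solve [mL_A; mL_B] = S·[w00; w01] and [mR_A; mR_B] = S·[w10; w11]:
  w00 = 1/2, w01 = -1/2, w10 = 1/2, w11 = 1/2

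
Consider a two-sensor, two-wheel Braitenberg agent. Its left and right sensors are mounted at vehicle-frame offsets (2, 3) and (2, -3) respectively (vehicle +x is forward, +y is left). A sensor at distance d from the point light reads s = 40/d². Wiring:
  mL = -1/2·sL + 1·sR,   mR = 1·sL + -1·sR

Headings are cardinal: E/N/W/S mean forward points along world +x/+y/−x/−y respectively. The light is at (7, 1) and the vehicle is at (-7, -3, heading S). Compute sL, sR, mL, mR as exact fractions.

left sensor world pos  = (-4, -5); dL² = 157
right sensor world pos = (-10, -5); dR² = 325
sL = 40/157 = 40/157
sR = 40/325 = 8/65
mL = -1/2·sL + 1·sR = -44/10205
mR = 1·sL + -1·sR = 1344/10205

40/157 8/65 -44/10205 1344/10205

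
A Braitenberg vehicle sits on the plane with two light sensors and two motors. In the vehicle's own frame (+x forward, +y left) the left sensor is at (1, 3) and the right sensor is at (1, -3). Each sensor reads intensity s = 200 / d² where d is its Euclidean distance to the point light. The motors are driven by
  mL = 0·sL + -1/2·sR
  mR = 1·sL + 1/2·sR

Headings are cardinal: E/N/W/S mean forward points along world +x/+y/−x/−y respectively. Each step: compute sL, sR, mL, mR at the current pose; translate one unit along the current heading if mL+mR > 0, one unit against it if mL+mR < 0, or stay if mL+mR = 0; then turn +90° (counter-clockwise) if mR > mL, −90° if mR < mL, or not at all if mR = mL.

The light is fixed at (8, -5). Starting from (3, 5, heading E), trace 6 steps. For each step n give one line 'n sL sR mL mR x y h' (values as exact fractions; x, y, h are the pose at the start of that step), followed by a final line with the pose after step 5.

0 40/37 40/13 -20/13 1260/481 3 5 E
1 20/17 100/61 -50/61 2070/1037 4 5 N
2 200/89 200/221 -100/221 53100/19669 4 6 W
3 25/13 50/41 -25/41 1350/533 3 6 S
4 40/37 40/13 -20/13 1260/481 3 5 E
5 20/17 100/61 -50/61 2070/1037 4 5 N
final 4 6 W

n=0: pose=(3,5,E); sL=40/37, sR=40/13; mL=-20/13, mR=1260/481; mL+mR=40/37 → advance +1; mR−mL=2000/481 → turn +1·90°
n=1: pose=(4,5,N); sL=20/17, sR=100/61; mL=-50/61, mR=2070/1037; mL+mR=20/17 → advance +1; mR−mL=2920/1037 → turn +1·90°
n=2: pose=(4,6,W); sL=200/89, sR=200/221; mL=-100/221, mR=53100/19669; mL+mR=200/89 → advance +1; mR−mL=62000/19669 → turn +1·90°
n=3: pose=(3,6,S); sL=25/13, sR=50/41; mL=-25/41, mR=1350/533; mL+mR=25/13 → advance +1; mR−mL=1675/533 → turn +1·90°
n=4: pose=(3,5,E); sL=40/37, sR=40/13; mL=-20/13, mR=1260/481; mL+mR=40/37 → advance +1; mR−mL=2000/481 → turn +1·90°
n=5: pose=(4,5,N); sL=20/17, sR=100/61; mL=-50/61, mR=2070/1037; mL+mR=20/17 → advance +1; mR−mL=2920/1037 → turn +1·90°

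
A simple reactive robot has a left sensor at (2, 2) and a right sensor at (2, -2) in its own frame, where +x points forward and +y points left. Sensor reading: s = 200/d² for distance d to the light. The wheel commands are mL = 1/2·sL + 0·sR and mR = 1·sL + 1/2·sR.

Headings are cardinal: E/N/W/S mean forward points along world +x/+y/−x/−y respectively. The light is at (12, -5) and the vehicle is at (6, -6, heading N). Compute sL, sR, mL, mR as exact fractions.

left sensor world pos  = (4, -4); dL² = 65
right sensor world pos = (8, -4); dR² = 17
sL = 200/65 = 40/13
sR = 200/17 = 200/17
mL = 1/2·sL + 0·sR = 20/13
mR = 1·sL + 1/2·sR = 1980/221

40/13 200/17 20/13 1980/221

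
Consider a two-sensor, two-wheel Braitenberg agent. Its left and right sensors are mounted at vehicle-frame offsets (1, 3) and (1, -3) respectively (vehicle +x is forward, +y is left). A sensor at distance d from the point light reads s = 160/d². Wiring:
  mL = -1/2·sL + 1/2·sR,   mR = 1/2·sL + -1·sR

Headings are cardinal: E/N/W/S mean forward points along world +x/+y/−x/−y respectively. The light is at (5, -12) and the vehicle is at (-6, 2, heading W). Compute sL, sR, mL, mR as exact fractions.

left sensor world pos  = (-7, -1); dL² = 265
right sensor world pos = (-7, 5); dR² = 433
sL = 160/265 = 32/53
sR = 160/433 = 160/433
mL = -1/2·sL + 1/2·sR = -2688/22949
mR = 1/2·sL + -1·sR = -1552/22949

32/53 160/433 -2688/22949 -1552/22949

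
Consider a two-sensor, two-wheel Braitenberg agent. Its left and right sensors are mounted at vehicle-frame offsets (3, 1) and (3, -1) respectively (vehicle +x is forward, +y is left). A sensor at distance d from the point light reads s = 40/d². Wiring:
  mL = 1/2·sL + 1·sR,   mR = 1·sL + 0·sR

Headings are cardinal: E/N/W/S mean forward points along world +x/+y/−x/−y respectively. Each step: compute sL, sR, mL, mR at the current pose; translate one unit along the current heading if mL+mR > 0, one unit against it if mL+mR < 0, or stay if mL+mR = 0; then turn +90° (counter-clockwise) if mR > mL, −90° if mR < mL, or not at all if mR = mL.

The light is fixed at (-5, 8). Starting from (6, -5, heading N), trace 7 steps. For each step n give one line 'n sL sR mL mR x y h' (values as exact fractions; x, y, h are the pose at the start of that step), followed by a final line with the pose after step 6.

n=0: pose=(6,-5,N); sL=1/5, sR=10/61; mL=161/610, mR=1/5; mL+mR=283/610 → advance +1; mR−mL=-39/610 → turn -1·90°
n=1: pose=(6,-4,E); sL=40/317, sR=8/73; mL=3996/23141, mR=40/317; mL+mR=6916/23141 → advance +1; mR−mL=-1076/23141 → turn -1·90°
n=2: pose=(7,-4,S); sL=20/197, sR=20/173; mL=5670/34081, mR=20/197; mL+mR=9130/34081 → advance +1; mR−mL=-2210/34081 → turn -1·90°
n=3: pose=(7,-5,W); sL=40/277, sR=8/45; mL=3116/12465, mR=40/277; mL+mR=4916/12465 → advance +1; mR−mL=-1316/12465 → turn -1·90°
n=4: pose=(6,-5,N); sL=1/5, sR=10/61; mL=161/610, mR=1/5; mL+mR=283/610 → advance +1; mR−mL=-39/610 → turn -1·90°
n=5: pose=(6,-4,E); sL=40/317, sR=8/73; mL=3996/23141, mR=40/317; mL+mR=6916/23141 → advance +1; mR−mL=-1076/23141 → turn -1·90°
n=6: pose=(7,-4,S); sL=20/197, sR=20/173; mL=5670/34081, mR=20/197; mL+mR=9130/34081 → advance +1; mR−mL=-2210/34081 → turn -1·90°

0 1/5 10/61 161/610 1/5 6 -5 N
1 40/317 8/73 3996/23141 40/317 6 -4 E
2 20/197 20/173 5670/34081 20/197 7 -4 S
3 40/277 8/45 3116/12465 40/277 7 -5 W
4 1/5 10/61 161/610 1/5 6 -5 N
5 40/317 8/73 3996/23141 40/317 6 -4 E
6 20/197 20/173 5670/34081 20/197 7 -4 S
final 7 -5 W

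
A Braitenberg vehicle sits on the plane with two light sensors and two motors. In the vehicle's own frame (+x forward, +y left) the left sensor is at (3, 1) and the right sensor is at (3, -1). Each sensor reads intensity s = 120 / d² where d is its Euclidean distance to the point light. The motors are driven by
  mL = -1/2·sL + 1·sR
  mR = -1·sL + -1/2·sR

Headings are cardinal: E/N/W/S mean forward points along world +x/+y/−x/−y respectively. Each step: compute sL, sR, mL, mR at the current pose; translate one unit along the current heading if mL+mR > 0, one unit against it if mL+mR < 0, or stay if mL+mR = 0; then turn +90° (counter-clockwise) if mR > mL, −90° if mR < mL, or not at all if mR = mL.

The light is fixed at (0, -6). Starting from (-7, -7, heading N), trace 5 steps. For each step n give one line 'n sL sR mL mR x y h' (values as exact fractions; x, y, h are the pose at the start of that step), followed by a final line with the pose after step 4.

n=0: pose=(-7,-7,N); sL=30/17, sR=3; mL=36/17, mR=-111/34; mL+mR=-39/34 → advance -1; mR−mL=-183/34 → turn -1·90°
n=1: pose=(-7,-8,E); sL=120/17, sR=24/5; mL=108/85, mR=-804/85; mL+mR=-696/85 → advance -1; mR−mL=-912/85 → turn -1·90°
n=2: pose=(-8,-8,S); sL=60/37, sR=60/53; mL=630/1961, mR=-4290/1961; mL+mR=-3660/1961 → advance -1; mR−mL=-4920/1961 → turn -1·90°
n=3: pose=(-8,-7,W); sL=24/25, sR=120/121; mL=1548/3025, mR=-4404/3025; mL+mR=-2856/3025 → advance -1; mR−mL=-5952/3025 → turn -1·90°
n=4: pose=(-7,-7,N); sL=30/17, sR=3; mL=36/17, mR=-111/34; mL+mR=-39/34 → advance -1; mR−mL=-183/34 → turn -1·90°

0 30/17 3 36/17 -111/34 -7 -7 N
1 120/17 24/5 108/85 -804/85 -7 -8 E
2 60/37 60/53 630/1961 -4290/1961 -8 -8 S
3 24/25 120/121 1548/3025 -4404/3025 -8 -7 W
4 30/17 3 36/17 -111/34 -7 -7 N
final -7 -8 E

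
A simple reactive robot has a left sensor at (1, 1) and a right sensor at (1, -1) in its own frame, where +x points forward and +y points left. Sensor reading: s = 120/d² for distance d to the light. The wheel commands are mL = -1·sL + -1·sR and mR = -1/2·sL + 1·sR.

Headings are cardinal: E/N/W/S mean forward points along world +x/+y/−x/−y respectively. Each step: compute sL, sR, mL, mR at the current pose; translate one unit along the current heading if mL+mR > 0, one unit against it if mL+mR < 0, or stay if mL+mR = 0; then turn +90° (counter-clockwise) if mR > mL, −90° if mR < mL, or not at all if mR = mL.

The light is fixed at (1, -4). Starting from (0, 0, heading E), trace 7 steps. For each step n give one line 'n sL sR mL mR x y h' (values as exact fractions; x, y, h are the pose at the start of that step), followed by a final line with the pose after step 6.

n=0: pose=(0,0,E); sL=24/5, sR=40/3; mL=-272/15, mR=164/15; mL+mR=-36/5 → advance -1; mR−mL=436/15 → turn +1·90°
n=1: pose=(-1,0,N); sL=60/17, sR=60/13; mL=-1800/221, mR=630/221; mL+mR=-90/17 → advance -1; mR−mL=2430/221 → turn +1·90°
n=2: pose=(-1,-1,W); sL=120/13, sR=24/5; mL=-912/65, mR=12/65; mL+mR=-180/13 → advance -1; mR−mL=924/65 → turn +1·90°
n=3: pose=(0,-1,S); sL=30, sR=15; mL=-45, mR=0; mL+mR=-45 → advance -1; mR−mL=45 → turn +1·90°
n=4: pose=(0,0,E); sL=24/5, sR=40/3; mL=-272/15, mR=164/15; mL+mR=-36/5 → advance -1; mR−mL=436/15 → turn +1·90°
n=5: pose=(-1,0,N); sL=60/17, sR=60/13; mL=-1800/221, mR=630/221; mL+mR=-90/17 → advance -1; mR−mL=2430/221 → turn +1·90°
n=6: pose=(-1,-1,W); sL=120/13, sR=24/5; mL=-912/65, mR=12/65; mL+mR=-180/13 → advance -1; mR−mL=924/65 → turn +1·90°

0 24/5 40/3 -272/15 164/15 0 0 E
1 60/17 60/13 -1800/221 630/221 -1 0 N
2 120/13 24/5 -912/65 12/65 -1 -1 W
3 30 15 -45 0 0 -1 S
4 24/5 40/3 -272/15 164/15 0 0 E
5 60/17 60/13 -1800/221 630/221 -1 0 N
6 120/13 24/5 -912/65 12/65 -1 -1 W
final 0 -1 S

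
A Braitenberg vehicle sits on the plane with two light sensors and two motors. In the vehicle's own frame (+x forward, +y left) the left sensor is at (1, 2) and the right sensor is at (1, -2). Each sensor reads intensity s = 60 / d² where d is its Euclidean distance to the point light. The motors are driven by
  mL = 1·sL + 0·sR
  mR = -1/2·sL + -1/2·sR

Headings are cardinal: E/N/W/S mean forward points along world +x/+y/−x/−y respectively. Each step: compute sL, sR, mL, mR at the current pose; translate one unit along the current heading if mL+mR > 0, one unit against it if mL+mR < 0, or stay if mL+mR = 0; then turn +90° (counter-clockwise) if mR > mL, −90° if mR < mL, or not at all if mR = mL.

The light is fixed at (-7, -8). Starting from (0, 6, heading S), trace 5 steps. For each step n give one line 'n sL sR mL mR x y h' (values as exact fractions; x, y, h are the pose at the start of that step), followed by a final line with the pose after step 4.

0 6/25 30/97 6/25 -666/2425 0 6 S
1 12/41 12/65 12/41 -636/2665 0 7 W
2 15/68 3/16 15/68 -111/544 -1 7 N
3 60/373 12/49 60/373 -3708/18277 -1 8 E
4 30/137 10/39 30/137 -1270/5343 -2 8 S
final -2 9 W

n=0: pose=(0,6,S); sL=6/25, sR=30/97; mL=6/25, mR=-666/2425; mL+mR=-84/2425 → advance -1; mR−mL=-1248/2425 → turn -1·90°
n=1: pose=(0,7,W); sL=12/41, sR=12/65; mL=12/41, mR=-636/2665; mL+mR=144/2665 → advance +1; mR−mL=-1416/2665 → turn -1·90°
n=2: pose=(-1,7,N); sL=15/68, sR=3/16; mL=15/68, mR=-111/544; mL+mR=9/544 → advance +1; mR−mL=-231/544 → turn -1·90°
n=3: pose=(-1,8,E); sL=60/373, sR=12/49; mL=60/373, mR=-3708/18277; mL+mR=-768/18277 → advance -1; mR−mL=-6648/18277 → turn -1·90°
n=4: pose=(-2,8,S); sL=30/137, sR=10/39; mL=30/137, mR=-1270/5343; mL+mR=-100/5343 → advance -1; mR−mL=-2440/5343 → turn -1·90°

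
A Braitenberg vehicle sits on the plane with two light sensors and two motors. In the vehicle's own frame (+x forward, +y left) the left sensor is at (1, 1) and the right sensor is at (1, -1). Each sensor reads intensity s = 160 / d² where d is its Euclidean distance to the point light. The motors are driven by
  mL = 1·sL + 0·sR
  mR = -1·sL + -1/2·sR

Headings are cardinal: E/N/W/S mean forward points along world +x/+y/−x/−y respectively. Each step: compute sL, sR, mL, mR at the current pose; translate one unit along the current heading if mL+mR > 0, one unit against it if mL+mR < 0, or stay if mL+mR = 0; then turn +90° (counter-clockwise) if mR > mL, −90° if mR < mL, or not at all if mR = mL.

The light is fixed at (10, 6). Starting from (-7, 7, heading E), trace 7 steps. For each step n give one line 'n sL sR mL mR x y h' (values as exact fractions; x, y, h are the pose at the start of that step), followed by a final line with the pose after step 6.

0 8/13 5/8 8/13 -193/208 -7 7 E
1 160/289 160/361 160/289 -80880/104329 -8 7 S
2 80/181 16/37 80/181 -4408/6697 -8 8 W
3 160/333 32/53 160/333 -13808/17649 -7 8 N
4 8/13 5/8 8/13 -193/208 -7 7 E
5 160/289 160/361 160/289 -80880/104329 -8 7 S
6 80/181 16/37 80/181 -4408/6697 -8 8 W
final -7 8 N

n=0: pose=(-7,7,E); sL=8/13, sR=5/8; mL=8/13, mR=-193/208; mL+mR=-5/16 → advance -1; mR−mL=-321/208 → turn -1·90°
n=1: pose=(-8,7,S); sL=160/289, sR=160/361; mL=160/289, mR=-80880/104329; mL+mR=-80/361 → advance -1; mR−mL=-138640/104329 → turn -1·90°
n=2: pose=(-8,8,W); sL=80/181, sR=16/37; mL=80/181, mR=-4408/6697; mL+mR=-8/37 → advance -1; mR−mL=-7368/6697 → turn -1·90°
n=3: pose=(-7,8,N); sL=160/333, sR=32/53; mL=160/333, mR=-13808/17649; mL+mR=-16/53 → advance -1; mR−mL=-22288/17649 → turn -1·90°
n=4: pose=(-7,7,E); sL=8/13, sR=5/8; mL=8/13, mR=-193/208; mL+mR=-5/16 → advance -1; mR−mL=-321/208 → turn -1·90°
n=5: pose=(-8,7,S); sL=160/289, sR=160/361; mL=160/289, mR=-80880/104329; mL+mR=-80/361 → advance -1; mR−mL=-138640/104329 → turn -1·90°
n=6: pose=(-8,8,W); sL=80/181, sR=16/37; mL=80/181, mR=-4408/6697; mL+mR=-8/37 → advance -1; mR−mL=-7368/6697 → turn -1·90°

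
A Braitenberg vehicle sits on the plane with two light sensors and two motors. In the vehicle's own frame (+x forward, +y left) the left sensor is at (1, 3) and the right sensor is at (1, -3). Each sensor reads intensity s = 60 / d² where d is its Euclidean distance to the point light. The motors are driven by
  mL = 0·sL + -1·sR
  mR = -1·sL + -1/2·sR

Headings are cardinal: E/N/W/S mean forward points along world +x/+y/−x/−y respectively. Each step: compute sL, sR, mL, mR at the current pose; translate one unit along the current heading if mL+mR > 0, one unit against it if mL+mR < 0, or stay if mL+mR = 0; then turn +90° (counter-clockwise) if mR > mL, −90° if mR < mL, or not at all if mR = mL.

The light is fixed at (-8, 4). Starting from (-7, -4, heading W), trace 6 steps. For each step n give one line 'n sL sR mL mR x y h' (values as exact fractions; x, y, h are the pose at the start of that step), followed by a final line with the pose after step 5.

0 60/121 12/5 -12/5 -1026/605 -7 -4 W
1 30/53 30/41 -30/41 -2025/2173 -6 -4 S
2 60/101 60/17 -60/17 -4050/1717 -6 -3 W
3 3/5 15/16 -15/16 -171/160 -5 -3 S
4 12/17 60/13 -60/13 -666/221 -5 -2 W
5 30/49 6/5 -6/5 -297/245 -4 -2 S
final -4 -1 W

n=0: pose=(-7,-4,W); sL=60/121, sR=12/5; mL=-12/5, mR=-1026/605; mL+mR=-2478/605 → advance -1; mR−mL=426/605 → turn +1·90°
n=1: pose=(-6,-4,S); sL=30/53, sR=30/41; mL=-30/41, mR=-2025/2173; mL+mR=-3615/2173 → advance -1; mR−mL=-435/2173 → turn -1·90°
n=2: pose=(-6,-3,W); sL=60/101, sR=60/17; mL=-60/17, mR=-4050/1717; mL+mR=-10110/1717 → advance -1; mR−mL=2010/1717 → turn +1·90°
n=3: pose=(-5,-3,S); sL=3/5, sR=15/16; mL=-15/16, mR=-171/160; mL+mR=-321/160 → advance -1; mR−mL=-21/160 → turn -1·90°
n=4: pose=(-5,-2,W); sL=12/17, sR=60/13; mL=-60/13, mR=-666/221; mL+mR=-1686/221 → advance -1; mR−mL=354/221 → turn +1·90°
n=5: pose=(-4,-2,S); sL=30/49, sR=6/5; mL=-6/5, mR=-297/245; mL+mR=-591/245 → advance -1; mR−mL=-3/245 → turn -1·90°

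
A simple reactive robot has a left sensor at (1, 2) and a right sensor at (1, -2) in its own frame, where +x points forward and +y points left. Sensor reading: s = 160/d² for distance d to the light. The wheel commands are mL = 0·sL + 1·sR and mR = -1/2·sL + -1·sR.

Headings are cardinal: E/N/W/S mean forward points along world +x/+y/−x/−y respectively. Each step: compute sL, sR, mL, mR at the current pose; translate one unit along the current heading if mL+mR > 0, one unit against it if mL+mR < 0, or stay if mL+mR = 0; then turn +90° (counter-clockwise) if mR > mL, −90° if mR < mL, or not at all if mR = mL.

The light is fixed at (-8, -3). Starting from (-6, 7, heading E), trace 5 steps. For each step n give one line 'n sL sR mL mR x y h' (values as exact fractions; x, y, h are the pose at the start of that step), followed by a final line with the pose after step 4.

0 160/153 160/73 160/73 -30320/11169 -6 7 E
1 16/9 80/41 80/41 -1048/369 -7 7 S
2 160/81 160/169 160/169 -26480/13689 -7 8 W
3 10/9 1 1 -14/9 -6 8 N
4 160/153 160/73 160/73 -30320/11169 -6 7 E
final -7 7 S

n=0: pose=(-6,7,E); sL=160/153, sR=160/73; mL=160/73, mR=-30320/11169; mL+mR=-80/153 → advance -1; mR−mL=-54800/11169 → turn -1·90°
n=1: pose=(-7,7,S); sL=16/9, sR=80/41; mL=80/41, mR=-1048/369; mL+mR=-8/9 → advance -1; mR−mL=-1768/369 → turn -1·90°
n=2: pose=(-7,8,W); sL=160/81, sR=160/169; mL=160/169, mR=-26480/13689; mL+mR=-80/81 → advance -1; mR−mL=-39440/13689 → turn -1·90°
n=3: pose=(-6,8,N); sL=10/9, sR=1; mL=1, mR=-14/9; mL+mR=-5/9 → advance -1; mR−mL=-23/9 → turn -1·90°
n=4: pose=(-6,7,E); sL=160/153, sR=160/73; mL=160/73, mR=-30320/11169; mL+mR=-80/153 → advance -1; mR−mL=-54800/11169 → turn -1·90°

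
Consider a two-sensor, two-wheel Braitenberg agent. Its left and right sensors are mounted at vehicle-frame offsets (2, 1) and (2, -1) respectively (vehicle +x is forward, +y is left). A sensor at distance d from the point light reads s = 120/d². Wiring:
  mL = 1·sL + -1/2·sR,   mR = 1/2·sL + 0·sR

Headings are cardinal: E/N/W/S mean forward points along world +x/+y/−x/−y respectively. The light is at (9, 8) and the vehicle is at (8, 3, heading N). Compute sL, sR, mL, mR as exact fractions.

left sensor world pos  = (7, 5); dL² = 13
right sensor world pos = (9, 5); dR² = 9
sL = 120/13 = 120/13
sR = 120/9 = 40/3
mL = 1·sL + -1/2·sR = 100/39
mR = 1/2·sL + 0·sR = 60/13

120/13 40/3 100/39 60/13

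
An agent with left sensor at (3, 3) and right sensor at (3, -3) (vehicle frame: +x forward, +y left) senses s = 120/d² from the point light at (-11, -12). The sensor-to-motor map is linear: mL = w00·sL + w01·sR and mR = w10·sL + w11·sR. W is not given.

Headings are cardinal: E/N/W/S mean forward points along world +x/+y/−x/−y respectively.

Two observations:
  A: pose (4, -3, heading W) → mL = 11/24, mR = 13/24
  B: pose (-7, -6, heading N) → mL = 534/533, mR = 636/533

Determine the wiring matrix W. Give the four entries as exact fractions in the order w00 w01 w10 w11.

1 -1/2 1/2 1/2

obs A: pose=(4,-3,W) → sL=2/3, sR=5/12, mL=11/24, mR=13/24
obs B: pose=(-7,-6,N) → sL=60/41, sR=12/13, mL=534/533, mR=636/533
sensor matrix S = [[2/3, 5/12], [60/41, 12/13]]; det S = 3/533
solve [mL_A; mL_B] = S·[w00; w01] and [mR_A; mR_B] = S·[w10; w11]:
  w00 = 1, w01 = -1/2, w10 = 1/2, w11 = 1/2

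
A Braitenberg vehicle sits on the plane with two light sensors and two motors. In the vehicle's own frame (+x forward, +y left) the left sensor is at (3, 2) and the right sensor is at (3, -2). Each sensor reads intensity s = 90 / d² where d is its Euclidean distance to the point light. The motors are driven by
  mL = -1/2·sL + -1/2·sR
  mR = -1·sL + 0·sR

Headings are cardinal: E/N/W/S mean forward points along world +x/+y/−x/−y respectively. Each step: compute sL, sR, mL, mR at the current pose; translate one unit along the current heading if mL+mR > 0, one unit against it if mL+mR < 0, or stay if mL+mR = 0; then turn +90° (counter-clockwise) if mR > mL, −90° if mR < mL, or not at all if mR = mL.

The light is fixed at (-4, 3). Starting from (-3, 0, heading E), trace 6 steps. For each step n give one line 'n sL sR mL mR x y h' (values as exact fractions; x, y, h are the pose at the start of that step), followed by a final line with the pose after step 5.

n=0: pose=(-3,0,E); sL=90/17, sR=90/41; mL=-2610/697, mR=-90/17; mL+mR=-6300/697 → advance -1; mR−mL=-1080/697 → turn -1·90°
n=1: pose=(-4,0,S); sL=9/4, sR=9/4; mL=-9/4, mR=-9/4; mL+mR=-9/2 → advance -1; mR−mL=0 → turn +0·90°
n=2: pose=(-4,1,S); sL=90/29, sR=90/29; mL=-90/29, mR=-90/29; mL+mR=-180/29 → advance -1; mR−mL=0 → turn +0·90°
n=3: pose=(-4,2,S); sL=9/2, sR=9/2; mL=-9/2, mR=-9/2; mL+mR=-9 → advance -1; mR−mL=0 → turn +0·90°
n=4: pose=(-4,3,S); sL=90/13, sR=90/13; mL=-90/13, mR=-90/13; mL+mR=-180/13 → advance -1; mR−mL=0 → turn +0·90°
n=5: pose=(-4,4,S); sL=45/4, sR=45/4; mL=-45/4, mR=-45/4; mL+mR=-45/2 → advance -1; mR−mL=0 → turn +0·90°

0 90/17 90/41 -2610/697 -90/17 -3 0 E
1 9/4 9/4 -9/4 -9/4 -4 0 S
2 90/29 90/29 -90/29 -90/29 -4 1 S
3 9/2 9/2 -9/2 -9/2 -4 2 S
4 90/13 90/13 -90/13 -90/13 -4 3 S
5 45/4 45/4 -45/4 -45/4 -4 4 S
final -4 5 S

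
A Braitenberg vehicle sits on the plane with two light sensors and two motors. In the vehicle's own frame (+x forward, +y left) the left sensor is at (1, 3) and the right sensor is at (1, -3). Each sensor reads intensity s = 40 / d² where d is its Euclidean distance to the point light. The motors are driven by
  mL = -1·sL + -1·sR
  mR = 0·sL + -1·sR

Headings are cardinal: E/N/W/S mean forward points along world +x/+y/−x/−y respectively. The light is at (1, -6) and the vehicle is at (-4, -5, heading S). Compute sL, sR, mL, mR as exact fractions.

10 5/8 -85/8 -5/8

left sensor world pos  = (-1, -6); dL² = 4
right sensor world pos = (-7, -6); dR² = 64
sL = 40/4 = 10
sR = 40/64 = 5/8
mL = -1·sL + -1·sR = -85/8
mR = 0·sL + -1·sR = -5/8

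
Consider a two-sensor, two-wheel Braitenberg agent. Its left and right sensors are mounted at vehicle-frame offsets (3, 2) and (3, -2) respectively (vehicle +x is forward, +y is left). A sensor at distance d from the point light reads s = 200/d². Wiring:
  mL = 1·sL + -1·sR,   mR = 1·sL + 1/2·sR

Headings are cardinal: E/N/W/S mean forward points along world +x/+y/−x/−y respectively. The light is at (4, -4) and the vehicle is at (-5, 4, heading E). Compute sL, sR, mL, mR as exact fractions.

left sensor world pos  = (-2, 6); dL² = 136
right sensor world pos = (-2, 2); dR² = 72
sL = 200/136 = 25/17
sR = 200/72 = 25/9
mL = 1·sL + -1·sR = -200/153
mR = 1·sL + 1/2·sR = 875/306

25/17 25/9 -200/153 875/306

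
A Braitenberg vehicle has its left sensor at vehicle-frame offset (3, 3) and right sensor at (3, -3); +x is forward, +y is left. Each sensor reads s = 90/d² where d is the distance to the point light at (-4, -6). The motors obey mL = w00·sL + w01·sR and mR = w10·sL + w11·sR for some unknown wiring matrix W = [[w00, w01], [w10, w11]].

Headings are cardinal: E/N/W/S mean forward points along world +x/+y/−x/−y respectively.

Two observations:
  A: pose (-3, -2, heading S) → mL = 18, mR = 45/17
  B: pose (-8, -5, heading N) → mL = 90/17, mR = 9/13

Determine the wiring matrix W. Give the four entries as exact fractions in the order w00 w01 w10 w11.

0 1 1/2 0

obs A: pose=(-3,-2,S) → sL=90/17, sR=18, mL=18, mR=45/17
obs B: pose=(-8,-5,N) → sL=18/13, sR=90/17, mL=90/17, mR=9/13
sensor matrix S = [[90/17, 18], [18/13, 90/17]]; det S = 11664/3757
solve [mL_A; mL_B] = S·[w00; w01] and [mR_A; mR_B] = S·[w10; w11]:
  w00 = 0, w01 = 1, w10 = 1/2, w11 = 0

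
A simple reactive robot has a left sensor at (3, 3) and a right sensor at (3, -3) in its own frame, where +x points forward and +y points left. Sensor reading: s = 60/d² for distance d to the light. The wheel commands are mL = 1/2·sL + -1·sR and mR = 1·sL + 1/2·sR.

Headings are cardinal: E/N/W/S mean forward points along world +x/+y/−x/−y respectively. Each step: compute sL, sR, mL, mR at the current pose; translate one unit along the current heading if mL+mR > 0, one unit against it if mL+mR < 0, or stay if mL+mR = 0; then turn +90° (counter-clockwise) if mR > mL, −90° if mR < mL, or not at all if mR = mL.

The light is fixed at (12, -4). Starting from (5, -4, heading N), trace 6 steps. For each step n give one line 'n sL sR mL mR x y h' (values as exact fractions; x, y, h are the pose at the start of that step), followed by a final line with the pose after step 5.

n=0: pose=(5,-4,N); sL=60/109, sR=12/5; mL=-1158/545, mR=954/545; mL+mR=-204/545 → advance -1; mR−mL=2112/545 → turn +1·90°
n=1: pose=(5,-5,W); sL=15/29, sR=15/26; mL=-120/377, mR=1215/1508; mL+mR=735/1508 → advance +1; mR−mL=1695/1508 → turn +1·90°
n=2: pose=(4,-5,S); sL=60/41, sR=60/137; mL=1650/5617, mR=9450/5617; mL+mR=11100/5617 → advance +1; mR−mL=7800/5617 → turn +1·90°
n=3: pose=(4,-6,E); sL=30/13, sR=6/5; mL=-3/65, mR=189/65; mL+mR=186/65 → advance +1; mR−mL=192/65 → turn +1·90°
n=4: pose=(5,-6,N); sL=60/101, sR=60/17; mL=-5550/1717, mR=4050/1717; mL+mR=-1500/1717 → advance -1; mR−mL=9600/1717 → turn +1·90°
n=5: pose=(5,-7,W); sL=15/34, sR=3/5; mL=-129/340, mR=63/85; mL+mR=123/340 → advance +1; mR−mL=381/340 → turn +1·90°

0 60/109 12/5 -1158/545 954/545 5 -4 N
1 15/29 15/26 -120/377 1215/1508 5 -5 W
2 60/41 60/137 1650/5617 9450/5617 4 -5 S
3 30/13 6/5 -3/65 189/65 4 -6 E
4 60/101 60/17 -5550/1717 4050/1717 5 -6 N
5 15/34 3/5 -129/340 63/85 5 -7 W
final 4 -7 S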